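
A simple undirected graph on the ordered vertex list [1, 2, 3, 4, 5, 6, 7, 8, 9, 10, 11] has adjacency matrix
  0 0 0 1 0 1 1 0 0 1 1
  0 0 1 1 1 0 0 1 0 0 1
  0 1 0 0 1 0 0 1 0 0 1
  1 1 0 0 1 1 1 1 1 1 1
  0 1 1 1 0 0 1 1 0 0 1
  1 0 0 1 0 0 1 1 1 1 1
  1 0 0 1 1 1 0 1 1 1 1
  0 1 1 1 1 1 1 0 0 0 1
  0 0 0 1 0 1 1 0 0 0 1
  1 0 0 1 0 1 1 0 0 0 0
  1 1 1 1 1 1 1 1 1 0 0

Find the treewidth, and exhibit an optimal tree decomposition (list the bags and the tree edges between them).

Treewidth 4.
One such decomposition:
Bags: B1 = {4, 6, 7, 8, 11}  B2 = {4, 5, 7, 8, 11}  B3 = {4, 6, 7, 9, 11}  B4 = {2, 4, 5, 8, 11}  B5 = {1, 4, 6, 7, 11}  B6 = {1, 4, 6, 7, 10}  B7 = {2, 3, 5, 8, 11}
Tree: B1–B2, B1–B3, B2–B4, B1–B5, B5–B6, B4–B7

The largest bag has 5 vertices, giving width 4; this decomposition certifies tw(G) ≤ 4. For the lower bound, the 5 vertices {2, 3, 5, 8, 11} are pairwise adjacent, and any tree decomposition puts a clique entirely inside one bag — forcing width ≥ 4. Hence tw(G) = 4 exactly.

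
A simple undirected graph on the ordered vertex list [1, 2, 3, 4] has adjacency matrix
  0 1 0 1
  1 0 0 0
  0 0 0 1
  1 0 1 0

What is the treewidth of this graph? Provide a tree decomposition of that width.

Treewidth 1.
Bags: B1 = {1, 2}  B2 = {1, 4}  B3 = {3, 4}
Tree: B1–B2, B2–B3

Each bag holds 2 vertices, so the decomposition has width 1, which upper-bounds the treewidth. Any graph with an edge has treewidth ≥ 1, and G has the edge 2–1. Combining the bounds, tw(G) = 1.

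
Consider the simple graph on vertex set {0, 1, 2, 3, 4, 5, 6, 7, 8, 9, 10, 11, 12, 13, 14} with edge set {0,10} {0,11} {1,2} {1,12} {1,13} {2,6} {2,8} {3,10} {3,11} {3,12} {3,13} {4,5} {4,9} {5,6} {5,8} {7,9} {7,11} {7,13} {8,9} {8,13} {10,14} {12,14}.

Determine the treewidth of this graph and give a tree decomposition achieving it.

Treewidth 3.
One optimal decomposition is:
Bags: B1 = {2, 4, 5, 6}  B2 = {2, 4, 5, 8}  B3 = {2, 4, 8, 9}  B4 = {1, 2, 8, 9}  B5 = {1, 8, 9, 13}  B6 = {1, 7, 9, 13}  B7 = {1, 7, 12, 13}  B8 = {3, 7, 12, 13}  B9 = {3, 7, 11, 12}  B10 = {3, 11, 12, 14}  B11 = {3, 10, 11, 14}  B12 = {0, 10, 11, 14}
Tree: B1–B2, B2–B3, B3–B4, B4–B5, B5–B6, B6–B7, B7–B8, B8–B9, B9–B10, B10–B11, B11–B12

The largest bag has 4 vertices, giving width 3; this decomposition certifies tw(G) ≤ 3. For the lower bound: the 4 vertex sets {4,5,6}, {2}, {8}, {1,7,9,13} are disjoint, each induces a connected subgraph, and every pair is joined by at least one edge of G. Contracting each set to a single vertex therefore yields K_{4} as a minor, and since treewidth is minor-monotone, tw(G) ≥ tw(K_{4}) = 3. Therefore the treewidth is 3.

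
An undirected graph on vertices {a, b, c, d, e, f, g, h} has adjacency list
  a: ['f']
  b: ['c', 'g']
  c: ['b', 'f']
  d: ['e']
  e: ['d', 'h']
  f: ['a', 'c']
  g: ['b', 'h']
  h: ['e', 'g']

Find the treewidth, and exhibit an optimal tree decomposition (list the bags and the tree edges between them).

Treewidth 1.
One optimal decomposition is:
Bags: B1 = {a, f}  B2 = {c, f}  B3 = {b, c}  B4 = {b, g}  B5 = {g, h}  B6 = {e, h}  B7 = {d, e}
Tree: B1–B2, B2–B3, B3–B4, B4–B5, B5–B6, B6–B7

Every bag has size at most 2, so the width is 2 − 1 = 1 and tw(G) ≤ 1. Any graph with an edge has treewidth ≥ 1, and G has the edge a–f. Hence tw(G) = 1 exactly.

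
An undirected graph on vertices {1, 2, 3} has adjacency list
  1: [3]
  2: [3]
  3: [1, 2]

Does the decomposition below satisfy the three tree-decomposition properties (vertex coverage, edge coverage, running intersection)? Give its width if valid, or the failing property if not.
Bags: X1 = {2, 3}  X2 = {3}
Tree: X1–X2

A tree decomposition must satisfy three properties: every vertex lies in some bag; for every edge, both endpoints lie together in some bag; and for every vertex, the bags containing it form a connected subtree. Here vertex 1 appears in no bag, so the decomposition is invalid.

No — vertex 1 appears in no bag.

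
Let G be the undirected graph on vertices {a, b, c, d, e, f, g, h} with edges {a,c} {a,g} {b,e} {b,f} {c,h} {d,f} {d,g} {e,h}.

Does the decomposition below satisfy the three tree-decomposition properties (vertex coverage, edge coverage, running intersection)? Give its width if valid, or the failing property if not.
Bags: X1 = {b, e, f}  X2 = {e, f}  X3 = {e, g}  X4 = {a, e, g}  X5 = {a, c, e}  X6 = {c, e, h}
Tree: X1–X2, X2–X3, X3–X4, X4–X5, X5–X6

No — vertex d appears in no bag.

A tree decomposition must satisfy three properties: every vertex lies in some bag; for every edge, both endpoints lie together in some bag; and for every vertex, the bags containing it form a connected subtree. Here vertex d appears in no bag, so the decomposition is invalid.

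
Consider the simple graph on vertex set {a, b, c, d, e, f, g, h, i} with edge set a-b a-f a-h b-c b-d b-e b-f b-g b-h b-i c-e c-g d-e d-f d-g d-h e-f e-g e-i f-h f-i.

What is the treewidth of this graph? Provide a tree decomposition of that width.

Treewidth 3.
One optimal decomposition is:
Bags: B1 = {b, d, f, h}  B2 = {b, d, e, f}  B3 = {b, e, f, i}  B4 = {b, d, e, g}  B5 = {b, c, e, g}  B6 = {a, b, f, h}
Tree: B1–B2, B2–B3, B2–B4, B4–B5, B1–B6

Each bag holds 4 vertices, so the decomposition has width 3, which upper-bounds the treewidth. On the other hand G contains the 4-clique {b, d, e, g}. A clique must lie in a single bag of any decomposition, so no decomposition can have width below 3. Therefore the treewidth is 3.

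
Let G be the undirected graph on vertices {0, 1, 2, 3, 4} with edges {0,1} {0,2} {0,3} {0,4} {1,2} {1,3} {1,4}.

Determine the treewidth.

2

A width-2 tree decomposition is:
Bags: B1 = {0, 1, 2}  B2 = {0, 1, 4}  B3 = {0, 1, 3}
Tree: B1–B2, B1–B3
The largest bag has 3 vertices, giving width 2; this decomposition certifies tw(G) ≤ 2. For the lower bound, the 3 vertices {0, 1, 2} are pairwise adjacent, and any tree decomposition puts a clique entirely inside one bag — forcing width ≥ 2. Therefore the treewidth is 2.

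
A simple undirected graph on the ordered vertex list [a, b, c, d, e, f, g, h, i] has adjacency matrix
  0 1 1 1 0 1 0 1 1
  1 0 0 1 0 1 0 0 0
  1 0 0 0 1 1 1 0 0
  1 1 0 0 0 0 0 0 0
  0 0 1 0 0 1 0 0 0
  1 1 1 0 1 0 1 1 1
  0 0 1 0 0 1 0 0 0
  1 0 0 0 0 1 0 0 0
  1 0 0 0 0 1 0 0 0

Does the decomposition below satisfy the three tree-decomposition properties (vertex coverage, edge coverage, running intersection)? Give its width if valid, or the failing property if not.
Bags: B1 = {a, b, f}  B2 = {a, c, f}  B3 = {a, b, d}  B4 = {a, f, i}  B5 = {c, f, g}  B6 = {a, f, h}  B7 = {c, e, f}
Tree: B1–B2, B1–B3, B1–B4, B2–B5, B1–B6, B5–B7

Yes; width 2.

Checking the three conditions: (i) the bags cover all of {a, b, c, d, e, f, g, h, i}; (ii) for each edge, some bag contains both endpoints; (iii) the bags containing any fixed vertex form a subtree. All hold, so the decomposition is valid with width 3 − 1 = 2.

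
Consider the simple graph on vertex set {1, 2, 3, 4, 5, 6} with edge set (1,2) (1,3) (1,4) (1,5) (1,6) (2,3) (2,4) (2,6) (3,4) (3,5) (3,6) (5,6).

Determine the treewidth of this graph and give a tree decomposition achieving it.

Treewidth 3.
One such decomposition:
Bags: B1 = {1, 2, 3, 6}  B2 = {1, 3, 5, 6}  B3 = {1, 2, 3, 4}
Tree: B1–B2, B1–B3

Every bag has size at most 4, so the width is 4 − 1 = 3 and tw(G) ≤ 3. Conversely, {1, 2, 3, 4} is a clique of size 4, and the vertices of any clique must share a bag in every tree decomposition; so some bag has ≥ 4 vertices and tw(G) ≥ 3. Hence tw(G) = 3 exactly.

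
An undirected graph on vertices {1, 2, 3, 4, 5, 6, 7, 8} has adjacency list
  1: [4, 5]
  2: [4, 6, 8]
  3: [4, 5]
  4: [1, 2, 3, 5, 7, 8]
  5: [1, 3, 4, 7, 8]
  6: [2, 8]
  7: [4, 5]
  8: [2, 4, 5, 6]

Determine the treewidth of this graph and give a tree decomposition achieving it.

Treewidth 2.
One such decomposition:
Bags: B1 = {4, 5, 8}  B2 = {2, 4, 8}  B3 = {2, 6, 8}  B4 = {3, 4, 5}  B5 = {4, 5, 7}  B6 = {1, 4, 5}
Tree: B1–B2, B2–B3, B1–B4, B4–B5, B1–B6

Every bag has size at most 3, so the width is 3 − 1 = 2 and tw(G) ≤ 2. Conversely, {2, 4, 8} is a clique of size 3, and the vertices of any clique must share a bag in every tree decomposition; so some bag has ≥ 3 vertices and tw(G) ≥ 2. Hence tw(G) = 2 exactly.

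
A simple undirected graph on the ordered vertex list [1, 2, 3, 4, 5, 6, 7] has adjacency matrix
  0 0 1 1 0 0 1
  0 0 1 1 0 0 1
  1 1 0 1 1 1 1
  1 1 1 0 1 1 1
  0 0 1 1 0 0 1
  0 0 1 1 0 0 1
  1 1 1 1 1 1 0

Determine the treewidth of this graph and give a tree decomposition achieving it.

Every bag has size at most 4, so the width is 4 − 1 = 3 and tw(G) ≤ 3. On the other hand G contains the 4-clique {1, 3, 4, 7}. A clique must lie in a single bag of any decomposition, so no decomposition can have width below 3. The upper and lower bounds meet at 3, so that is the treewidth.

Treewidth 3.
One optimal decomposition is:
Bags: B1 = {3, 4, 6, 7}  B2 = {1, 3, 4, 7}  B3 = {2, 3, 4, 7}  B4 = {3, 4, 5, 7}
Tree: B1–B2, B2–B3, B1–B4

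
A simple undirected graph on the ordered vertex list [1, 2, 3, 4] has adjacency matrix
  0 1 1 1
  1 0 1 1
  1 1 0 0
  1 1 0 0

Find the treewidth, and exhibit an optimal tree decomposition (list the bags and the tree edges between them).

Treewidth 2.
Bags: B1 = {1, 2, 3}  B2 = {1, 2, 4}
Tree: B1–B2

Each bag holds 3 vertices, so the decomposition has width 2, which upper-bounds the treewidth. Conversely, {1, 2, 3} is a clique of size 3, and the vertices of any clique must share a bag in every tree decomposition; so some bag has ≥ 3 vertices and tw(G) ≥ 2. Combining the bounds, tw(G) = 2.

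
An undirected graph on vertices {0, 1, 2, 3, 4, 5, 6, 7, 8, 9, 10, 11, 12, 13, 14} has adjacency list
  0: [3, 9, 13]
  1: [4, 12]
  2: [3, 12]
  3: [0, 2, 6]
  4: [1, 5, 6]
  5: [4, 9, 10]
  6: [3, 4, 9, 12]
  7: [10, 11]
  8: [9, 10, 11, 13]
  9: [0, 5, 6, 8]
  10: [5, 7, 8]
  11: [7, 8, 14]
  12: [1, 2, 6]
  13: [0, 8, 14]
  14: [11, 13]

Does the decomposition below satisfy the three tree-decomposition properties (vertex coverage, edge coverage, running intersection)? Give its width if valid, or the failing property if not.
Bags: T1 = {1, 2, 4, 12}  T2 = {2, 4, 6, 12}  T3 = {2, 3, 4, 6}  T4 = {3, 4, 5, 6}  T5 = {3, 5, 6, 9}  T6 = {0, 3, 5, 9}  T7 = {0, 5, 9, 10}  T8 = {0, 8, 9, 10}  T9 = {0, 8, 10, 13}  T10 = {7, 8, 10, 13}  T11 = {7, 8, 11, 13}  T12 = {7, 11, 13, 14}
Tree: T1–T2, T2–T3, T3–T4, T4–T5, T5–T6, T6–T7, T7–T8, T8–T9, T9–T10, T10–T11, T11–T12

Vertex coverage: the bags together contain {0, 1, 2, 3, 4, 5, 6, 7, 8, 9, 10, 11, 12, 13, 14}, the full vertex set. Edge coverage: each edge of G has both endpoints in at least one bag. Running intersection: for every vertex, the bags containing it form a connected subtree. All three properties hold, so this is a valid tree decomposition of width max|bag| − 1 = 3, and hence tw(G) ≤ 3.

Yes; width 3.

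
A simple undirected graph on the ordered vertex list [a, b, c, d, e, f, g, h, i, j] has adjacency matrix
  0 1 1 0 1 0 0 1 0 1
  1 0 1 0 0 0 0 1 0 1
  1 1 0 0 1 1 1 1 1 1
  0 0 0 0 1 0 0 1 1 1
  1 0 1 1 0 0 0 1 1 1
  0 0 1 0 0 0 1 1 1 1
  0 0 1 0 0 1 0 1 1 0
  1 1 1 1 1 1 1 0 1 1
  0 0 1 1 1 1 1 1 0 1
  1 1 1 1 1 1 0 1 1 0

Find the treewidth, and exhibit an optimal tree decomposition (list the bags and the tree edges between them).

Treewidth 4.
One such decomposition:
Bags: B1 = {c, e, h, i, j}  B2 = {a, c, e, h, j}  B3 = {c, f, h, i, j}  B4 = {c, f, g, h, i}  B5 = {a, b, c, h, j}  B6 = {d, e, h, i, j}
Tree: B1–B2, B1–B3, B3–B4, B2–B5, B1–B6

The largest bag has 5 vertices, giving width 4; this decomposition certifies tw(G) ≤ 4. For the lower bound, the 5 vertices {d, e, h, i, j} are pairwise adjacent, and any tree decomposition puts a clique entirely inside one bag — forcing width ≥ 4. The upper and lower bounds meet at 4, so that is the treewidth.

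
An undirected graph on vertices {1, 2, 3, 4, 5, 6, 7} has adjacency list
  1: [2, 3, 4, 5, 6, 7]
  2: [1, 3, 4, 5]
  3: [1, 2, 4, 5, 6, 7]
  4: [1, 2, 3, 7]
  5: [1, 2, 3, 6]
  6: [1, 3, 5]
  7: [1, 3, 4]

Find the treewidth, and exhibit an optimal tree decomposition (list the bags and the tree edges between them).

Treewidth 3.
One such decomposition:
Bags: B1 = {1, 2, 3, 4}  B2 = {1, 2, 3, 5}  B3 = {1, 3, 5, 6}  B4 = {1, 3, 4, 7}
Tree: B1–B2, B2–B3, B1–B4

The largest bag has 4 vertices, giving width 3; this decomposition certifies tw(G) ≤ 3. Conversely, {1, 2, 3, 4} is a clique of size 4, and the vertices of any clique must share a bag in every tree decomposition; so some bag has ≥ 4 vertices and tw(G) ≥ 3. Combining the bounds, tw(G) = 3.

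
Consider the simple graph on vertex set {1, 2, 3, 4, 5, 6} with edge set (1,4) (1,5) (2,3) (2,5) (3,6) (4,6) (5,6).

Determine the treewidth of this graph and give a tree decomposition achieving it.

The largest bag has 3 vertices, giving width 2; this decomposition certifies tw(G) ≤ 2. Since 1–4–6–5–1 is a cycle in G, G is not acyclic. Forests are exactly the graphs of treewidth ≤ 1, so tw(G) ≥ 2. Therefore the treewidth is 2.

Treewidth 2.
One optimal decomposition is:
Bags: B1 = {1, 4, 5}  B2 = {4, 5, 6}  B3 = {2, 5, 6}  B4 = {2, 3, 6}
Tree: B1–B2, B2–B3, B3–B4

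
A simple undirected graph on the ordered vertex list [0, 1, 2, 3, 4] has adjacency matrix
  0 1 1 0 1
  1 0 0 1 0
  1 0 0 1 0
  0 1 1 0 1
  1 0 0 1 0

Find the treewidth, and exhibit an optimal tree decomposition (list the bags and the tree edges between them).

The largest bag has 3 vertices, giving width 2; this decomposition certifies tw(G) ≤ 2. Since 3–2–0–1–3 is a cycle in G, G is not acyclic. Forests are exactly the graphs of treewidth ≤ 1, so tw(G) ≥ 2. Combining the bounds, tw(G) = 2.

Treewidth 2.
Bags: B1 = {0, 2, 3}  B2 = {0, 1, 3}  B3 = {0, 3, 4}
Tree: B1–B2, B2–B3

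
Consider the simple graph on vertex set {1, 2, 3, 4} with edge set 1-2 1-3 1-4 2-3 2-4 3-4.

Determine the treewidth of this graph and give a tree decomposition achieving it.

Treewidth 3.
One optimal decomposition is:
Bags: B1 = {1, 2, 3, 4}
Tree: (single bag)

A single bag containing all 4 vertices is trivially a valid decomposition of width 3. Conversely, {1, 2, 3, 4} is a clique of size 4, and the vertices of any clique must share a bag in every tree decomposition; so some bag has ≥ 4 vertices and tw(G) ≥ 3. The upper and lower bounds meet at 3, so that is the treewidth.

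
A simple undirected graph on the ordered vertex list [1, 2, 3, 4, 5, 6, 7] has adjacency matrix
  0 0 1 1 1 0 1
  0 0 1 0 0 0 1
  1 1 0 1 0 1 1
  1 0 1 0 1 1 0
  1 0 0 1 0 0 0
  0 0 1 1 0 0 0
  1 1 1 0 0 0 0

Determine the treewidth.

2

A width-2 tree decomposition is:
Bags: B1 = {1, 3, 7}  B2 = {1, 3, 4}  B3 = {2, 3, 7}  B4 = {1, 4, 5}  B5 = {3, 4, 6}
Tree: B1–B2, B1–B3, B2–B4, B2–B5
Each bag holds 3 vertices, so the decomposition has width 2, which upper-bounds the treewidth. For the lower bound, the 3 vertices {1, 3, 4} are pairwise adjacent, and any tree decomposition puts a clique entirely inside one bag — forcing width ≥ 2. The upper and lower bounds meet at 2, so that is the treewidth.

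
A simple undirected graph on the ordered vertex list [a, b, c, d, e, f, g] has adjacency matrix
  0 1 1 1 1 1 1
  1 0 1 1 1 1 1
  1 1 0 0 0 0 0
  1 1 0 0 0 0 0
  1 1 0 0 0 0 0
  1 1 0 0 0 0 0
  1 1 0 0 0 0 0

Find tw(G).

2

A width-2 tree decomposition is:
Bags: B1 = {a, b, f}  B2 = {a, b, d}  B3 = {a, b, g}  B4 = {a, b, c}  B5 = {a, b, e}
Tree: B1–B2, B1–B3, B1–B4, B3–B5
The largest bag has 3 vertices, giving width 2; this decomposition certifies tw(G) ≤ 2. Conversely, {a, b, d} is a clique of size 3, and the vertices of any clique must share a bag in every tree decomposition; so some bag has ≥ 3 vertices and tw(G) ≥ 2. Hence tw(G) = 2 exactly.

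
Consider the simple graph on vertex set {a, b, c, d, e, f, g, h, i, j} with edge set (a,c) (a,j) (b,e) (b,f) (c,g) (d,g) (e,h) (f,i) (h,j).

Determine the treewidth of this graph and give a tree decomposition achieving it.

The largest bag has 2 vertices, giving width 1; this decomposition certifies tw(G) ≤ 1. Any graph with an edge has treewidth ≥ 1, and G has the edge d–g. Combining the bounds, tw(G) = 1.

Treewidth 1.
One such decomposition:
Bags: B1 = {d, g}  B2 = {c, g}  B3 = {a, c}  B4 = {a, j}  B5 = {h, j}  B6 = {e, h}  B7 = {b, e}  B8 = {b, f}  B9 = {f, i}
Tree: B1–B2, B2–B3, B3–B4, B4–B5, B5–B6, B6–B7, B7–B8, B8–B9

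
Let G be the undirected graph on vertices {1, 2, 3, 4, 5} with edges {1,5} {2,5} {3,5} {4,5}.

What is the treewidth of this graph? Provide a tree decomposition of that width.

Every bag has size at most 2, so the width is 2 − 1 = 1 and tw(G) ≤ 1. Since G has at least one edge (e.g. 3–5), it is not an edgeless graph, so tw(G) ≥ 1. The upper and lower bounds meet at 1, so that is the treewidth.

Treewidth 1.
One such decomposition:
Bags: B1 = {3, 5}  B2 = {2, 5}  B3 = {4, 5}  B4 = {1, 5}
Tree: B1–B2, B2–B3, B1–B4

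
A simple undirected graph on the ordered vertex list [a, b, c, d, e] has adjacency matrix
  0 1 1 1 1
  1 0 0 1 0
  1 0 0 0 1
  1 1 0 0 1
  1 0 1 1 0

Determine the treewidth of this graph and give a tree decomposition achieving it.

Treewidth 2.
One optimal decomposition is:
Bags: B1 = {a, d, e}  B2 = {a, b, d}  B3 = {a, c, e}
Tree: B1–B2, B1–B3

The largest bag has 3 vertices, giving width 2; this decomposition certifies tw(G) ≤ 2. Conversely, {a, d, e} is a clique of size 3, and the vertices of any clique must share a bag in every tree decomposition; so some bag has ≥ 3 vertices and tw(G) ≥ 2. The upper and lower bounds meet at 2, so that is the treewidth.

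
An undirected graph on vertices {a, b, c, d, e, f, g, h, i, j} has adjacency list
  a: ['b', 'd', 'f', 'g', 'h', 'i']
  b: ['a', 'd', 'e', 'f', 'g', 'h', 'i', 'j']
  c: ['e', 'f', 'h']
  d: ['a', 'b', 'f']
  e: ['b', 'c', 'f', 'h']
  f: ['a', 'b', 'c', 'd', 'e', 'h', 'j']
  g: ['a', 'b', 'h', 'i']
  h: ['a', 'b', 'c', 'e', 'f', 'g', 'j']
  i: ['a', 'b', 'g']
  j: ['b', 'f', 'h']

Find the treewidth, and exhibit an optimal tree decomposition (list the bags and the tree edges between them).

Each bag holds 4 vertices, so the decomposition has width 3, which upper-bounds the treewidth. For the lower bound, the 4 vertices {c, e, f, h} are pairwise adjacent, and any tree decomposition puts a clique entirely inside one bag — forcing width ≥ 3. Combining the bounds, tw(G) = 3.

Treewidth 3.
One such decomposition:
Bags: B1 = {c, e, f, h}  B2 = {b, e, f, h}  B3 = {b, f, h, j}  B4 = {a, b, f, h}  B5 = {a, b, g, h}  B6 = {a, b, g, i}  B7 = {a, b, d, f}
Tree: B1–B2, B2–B3, B2–B4, B4–B5, B5–B6, B4–B7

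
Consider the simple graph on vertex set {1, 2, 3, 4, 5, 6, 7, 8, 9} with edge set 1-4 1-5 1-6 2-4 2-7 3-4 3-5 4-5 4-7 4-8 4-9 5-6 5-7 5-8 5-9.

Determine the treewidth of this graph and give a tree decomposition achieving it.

Treewidth 2.
One such decomposition:
Bags: B1 = {4, 5, 9}  B2 = {4, 5, 7}  B3 = {3, 4, 5}  B4 = {1, 4, 5}  B5 = {2, 4, 7}  B6 = {1, 5, 6}  B7 = {4, 5, 8}
Tree: B1–B2, B1–B3, B1–B4, B2–B5, B4–B6, B1–B7

Each bag holds 3 vertices, so the decomposition has width 2, which upper-bounds the treewidth. For the lower bound, the 3 vertices {2, 4, 7} are pairwise adjacent, and any tree decomposition puts a clique entirely inside one bag — forcing width ≥ 2. Hence tw(G) = 2 exactly.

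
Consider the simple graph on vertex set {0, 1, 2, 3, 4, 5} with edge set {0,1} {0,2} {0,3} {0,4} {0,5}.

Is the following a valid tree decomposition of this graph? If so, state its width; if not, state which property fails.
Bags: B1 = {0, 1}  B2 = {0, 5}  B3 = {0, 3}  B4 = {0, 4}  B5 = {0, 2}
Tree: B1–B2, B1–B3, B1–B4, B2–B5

Yes; width 1.

Vertex coverage: the bags together contain {0, 1, 2, 3, 4, 5}, the full vertex set. Edge coverage: each edge of G has both endpoints in at least one bag. Running intersection: for every vertex, the bags containing it form a connected subtree. All three properties hold, so this is a valid tree decomposition of width max|bag| − 1 = 1, and hence tw(G) ≤ 1.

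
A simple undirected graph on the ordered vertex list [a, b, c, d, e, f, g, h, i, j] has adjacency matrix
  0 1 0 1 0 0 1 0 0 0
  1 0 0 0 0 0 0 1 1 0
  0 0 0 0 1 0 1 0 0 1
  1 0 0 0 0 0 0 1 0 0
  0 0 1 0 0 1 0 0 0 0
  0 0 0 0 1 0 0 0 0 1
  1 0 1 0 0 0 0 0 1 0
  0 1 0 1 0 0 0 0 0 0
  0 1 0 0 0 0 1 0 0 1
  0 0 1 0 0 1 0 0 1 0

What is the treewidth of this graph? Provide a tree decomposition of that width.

Treewidth 2.
Bags: B1 = {c, e, f}  B2 = {c, f, j}  B3 = {c, g, j}  B4 = {g, i, j}  B5 = {a, g, i}  B6 = {a, b, i}  B7 = {a, b, d}  B8 = {b, d, h}
Tree: B1–B2, B2–B3, B3–B4, B4–B5, B5–B6, B6–B7, B7–B8

Every bag has size at most 3, so the width is 3 − 1 = 2 and tw(G) ≤ 2. Since e–f–j–c–e is a cycle in G, G is not acyclic. Forests are exactly the graphs of treewidth ≤ 1, so tw(G) ≥ 2. Therefore the treewidth is 2.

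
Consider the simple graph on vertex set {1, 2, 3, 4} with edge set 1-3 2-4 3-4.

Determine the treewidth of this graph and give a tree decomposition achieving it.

Treewidth 1.
One optimal decomposition is:
Bags: B1 = {2, 4}  B2 = {3, 4}  B3 = {1, 3}
Tree: B1–B2, B2–B3

Every bag has size at most 2, so the width is 2 − 1 = 1 and tw(G) ≤ 1. Any graph with an edge has treewidth ≥ 1, and G has the edge 2–4. The upper and lower bounds meet at 1, so that is the treewidth.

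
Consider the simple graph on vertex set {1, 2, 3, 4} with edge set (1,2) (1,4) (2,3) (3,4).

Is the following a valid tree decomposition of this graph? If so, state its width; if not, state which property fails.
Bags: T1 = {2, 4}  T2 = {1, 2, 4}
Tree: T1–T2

A tree decomposition must satisfy three properties: every vertex lies in some bag; for every edge, both endpoints lie together in some bag; and for every vertex, the bags containing it form a connected subtree. Here vertex 3 appears in no bag, so the decomposition is invalid.

No — vertex 3 appears in no bag.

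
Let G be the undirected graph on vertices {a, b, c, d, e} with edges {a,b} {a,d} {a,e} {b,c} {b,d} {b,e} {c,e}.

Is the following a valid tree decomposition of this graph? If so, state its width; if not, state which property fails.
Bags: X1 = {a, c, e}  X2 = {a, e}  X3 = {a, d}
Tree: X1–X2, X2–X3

No — vertex b appears in no bag.

A tree decomposition must satisfy three properties: every vertex lies in some bag; for every edge, both endpoints lie together in some bag; and for every vertex, the bags containing it form a connected subtree. Here vertex b appears in no bag, so the decomposition is invalid.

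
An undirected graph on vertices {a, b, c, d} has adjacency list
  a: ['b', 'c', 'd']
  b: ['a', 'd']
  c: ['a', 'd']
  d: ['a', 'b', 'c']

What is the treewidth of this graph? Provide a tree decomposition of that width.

Treewidth 2.
One optimal decomposition is:
Bags: B1 = {a, c, d}  B2 = {a, b, d}
Tree: B1–B2

Every bag has size at most 3, so the width is 3 − 1 = 2 and tw(G) ≤ 2. For the lower bound, the 3 vertices {a, c, d} are pairwise adjacent, and any tree decomposition puts a clique entirely inside one bag — forcing width ≥ 2. Hence tw(G) = 2 exactly.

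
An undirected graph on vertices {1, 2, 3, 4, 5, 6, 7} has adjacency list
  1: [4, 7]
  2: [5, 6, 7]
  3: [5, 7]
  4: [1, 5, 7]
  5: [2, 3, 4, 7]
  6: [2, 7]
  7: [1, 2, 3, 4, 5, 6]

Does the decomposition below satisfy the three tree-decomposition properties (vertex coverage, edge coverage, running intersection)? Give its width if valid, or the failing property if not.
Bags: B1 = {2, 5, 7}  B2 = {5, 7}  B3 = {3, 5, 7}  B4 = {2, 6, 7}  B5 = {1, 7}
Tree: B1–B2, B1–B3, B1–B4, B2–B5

A tree decomposition must satisfy three properties: every vertex lies in some bag; for every edge, both endpoints lie together in some bag; and for every vertex, the bags containing it form a connected subtree. Here vertex 4 appears in no bag, so the decomposition is invalid.

No — vertex 4 appears in no bag.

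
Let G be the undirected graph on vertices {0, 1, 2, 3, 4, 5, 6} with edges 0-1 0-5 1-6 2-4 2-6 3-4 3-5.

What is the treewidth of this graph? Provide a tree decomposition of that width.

Treewidth 2.
One such decomposition:
Bags: B1 = {0, 1, 5}  B2 = {1, 3, 5}  B3 = {1, 3, 4}  B4 = {1, 2, 4}  B5 = {1, 2, 6}
Tree: B1–B2, B2–B3, B3–B4, B4–B5

Every bag has size at most 3, so the width is 3 − 1 = 2 and tw(G) ≤ 2. The edges 1–0–5–3–4–2–6–1 form a cycle, so G is not a tree and its treewidth is at least 2. Combining the bounds, tw(G) = 2.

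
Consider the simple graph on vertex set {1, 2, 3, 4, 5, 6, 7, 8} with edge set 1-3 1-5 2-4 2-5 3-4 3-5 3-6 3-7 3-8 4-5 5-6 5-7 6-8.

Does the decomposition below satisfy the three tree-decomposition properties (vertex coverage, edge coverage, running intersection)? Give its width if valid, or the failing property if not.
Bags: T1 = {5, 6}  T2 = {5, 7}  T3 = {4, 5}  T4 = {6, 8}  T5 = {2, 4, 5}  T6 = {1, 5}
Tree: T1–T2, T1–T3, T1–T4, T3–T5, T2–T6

A tree decomposition must satisfy three properties: every vertex lies in some bag; for every edge, both endpoints lie together in some bag; and for every vertex, the bags containing it form a connected subtree. Here vertex 3 appears in no bag, so the decomposition is invalid.

No — vertex 3 appears in no bag.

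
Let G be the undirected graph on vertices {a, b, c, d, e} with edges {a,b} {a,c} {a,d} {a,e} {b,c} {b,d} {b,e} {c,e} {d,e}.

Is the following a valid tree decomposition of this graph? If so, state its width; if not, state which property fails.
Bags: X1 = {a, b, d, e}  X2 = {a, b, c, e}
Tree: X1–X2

Every vertex of G appears in some bag (union = {a, b, c, d, e}); every edge is covered by a bag; and for each vertex v the set of bags containing v is connected in the bag tree. The decomposition is therefore valid. The largest bag has 4 vertices, so the width is 3.

Yes; width 3.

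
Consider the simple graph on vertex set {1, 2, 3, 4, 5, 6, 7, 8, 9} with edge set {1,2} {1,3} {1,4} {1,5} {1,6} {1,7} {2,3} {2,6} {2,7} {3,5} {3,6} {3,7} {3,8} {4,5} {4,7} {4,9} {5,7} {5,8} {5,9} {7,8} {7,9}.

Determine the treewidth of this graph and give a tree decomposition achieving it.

Treewidth 3.
One such decomposition:
Bags: B1 = {1, 3, 5, 7}  B2 = {1, 2, 3, 7}  B3 = {1, 4, 5, 7}  B4 = {4, 5, 7, 9}  B5 = {1, 2, 3, 6}  B6 = {3, 5, 7, 8}
Tree: B1–B2, B1–B3, B3–B4, B2–B5, B1–B6

The largest bag has 4 vertices, giving width 3; this decomposition certifies tw(G) ≤ 3. Conversely, {1, 2, 3, 6} is a clique of size 4, and the vertices of any clique must share a bag in every tree decomposition; so some bag has ≥ 4 vertices and tw(G) ≥ 3. Combining the bounds, tw(G) = 3.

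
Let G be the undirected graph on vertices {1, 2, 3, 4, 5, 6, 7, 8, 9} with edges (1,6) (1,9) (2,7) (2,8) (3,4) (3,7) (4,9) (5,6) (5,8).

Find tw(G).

A width-2 tree decomposition is:
Bags: B1 = {1, 4, 9}  B2 = {1, 4, 6}  B3 = {4, 5, 6}  B4 = {4, 5, 8}  B5 = {2, 4, 8}  B6 = {2, 4, 7}  B7 = {3, 4, 7}
Tree: B1–B2, B2–B3, B3–B4, B4–B5, B5–B6, B6–B7
Every bag has size at most 3, so the width is 3 − 1 = 2 and tw(G) ≤ 2. Since 4–9–1–6–5–8–2–7–3–4 is a cycle in G, G is not acyclic. Forests are exactly the graphs of treewidth ≤ 1, so tw(G) ≥ 2. Therefore the treewidth is 2.

2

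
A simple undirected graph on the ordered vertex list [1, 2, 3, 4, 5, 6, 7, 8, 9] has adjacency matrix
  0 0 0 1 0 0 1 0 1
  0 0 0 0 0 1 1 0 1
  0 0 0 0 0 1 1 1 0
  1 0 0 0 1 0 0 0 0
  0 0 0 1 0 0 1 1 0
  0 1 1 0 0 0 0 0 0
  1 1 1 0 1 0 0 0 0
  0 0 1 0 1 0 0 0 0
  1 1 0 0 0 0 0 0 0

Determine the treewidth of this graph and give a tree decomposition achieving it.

The largest bag has 4 vertices, giving width 3; this decomposition certifies tw(G) ≤ 3. For the lower bound: the 4 vertex sets {4,5,8}, {1}, {7}, {2,3,6,9} are disjoint, each induces a connected subgraph, and every pair is joined by at least one edge of G. Contracting each set to a single vertex therefore yields K_{4} as a minor, and since treewidth is minor-monotone, tw(G) ≥ tw(K_{4}) = 3. Therefore the treewidth is 3.

Treewidth 3.
One optimal decomposition is:
Bags: B1 = {1, 4, 5, 8}  B2 = {1, 5, 7, 8}  B3 = {1, 3, 7, 8}  B4 = {1, 3, 7, 9}  B5 = {2, 3, 7, 9}  B6 = {2, 3, 6, 9}
Tree: B1–B2, B2–B3, B3–B4, B4–B5, B5–B6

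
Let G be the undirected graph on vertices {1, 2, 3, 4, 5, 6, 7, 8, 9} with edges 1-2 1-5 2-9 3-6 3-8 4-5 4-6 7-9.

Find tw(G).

1

A width-1 tree decomposition is:
Bags: B1 = {7, 9}  B2 = {2, 9}  B3 = {1, 2}  B4 = {1, 5}  B5 = {4, 5}  B6 = {4, 6}  B7 = {3, 6}  B8 = {3, 8}
Tree: B1–B2, B2–B3, B3–B4, B4–B5, B5–B6, B6–B7, B7–B8
Each bag holds 2 vertices, so the decomposition has width 1, which upper-bounds the treewidth. Since G has at least one edge (e.g. 7–9), it is not an edgeless graph, so tw(G) ≥ 1. The upper and lower bounds meet at 1, so that is the treewidth.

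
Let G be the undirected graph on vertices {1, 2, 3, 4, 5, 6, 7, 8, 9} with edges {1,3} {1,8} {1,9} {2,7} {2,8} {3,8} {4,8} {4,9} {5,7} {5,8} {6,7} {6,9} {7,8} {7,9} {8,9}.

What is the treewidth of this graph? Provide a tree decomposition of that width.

Each bag holds 3 vertices, so the decomposition has width 2, which upper-bounds the treewidth. Conversely, {1, 8, 9} is a clique of size 3, and the vertices of any clique must share a bag in every tree decomposition; so some bag has ≥ 3 vertices and tw(G) ≥ 2. Hence tw(G) = 2 exactly.

Treewidth 2.
One such decomposition:
Bags: B1 = {7, 8, 9}  B2 = {5, 7, 8}  B3 = {2, 7, 8}  B4 = {4, 8, 9}  B5 = {1, 8, 9}  B6 = {1, 3, 8}  B7 = {6, 7, 9}
Tree: B1–B2, B2–B3, B1–B4, B1–B5, B5–B6, B1–B7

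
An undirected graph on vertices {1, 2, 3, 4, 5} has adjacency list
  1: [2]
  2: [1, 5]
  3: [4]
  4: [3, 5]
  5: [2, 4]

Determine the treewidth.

A width-1 tree decomposition is:
Bags: B1 = {1, 2}  B2 = {2, 5}  B3 = {4, 5}  B4 = {3, 4}
Tree: B1–B2, B2–B3, B3–B4
Every bag has size at most 2, so the width is 2 − 1 = 1 and tw(G) ≤ 1. Since G has at least one edge (e.g. 1–2), it is not an edgeless graph, so tw(G) ≥ 1. Hence tw(G) = 1 exactly.

1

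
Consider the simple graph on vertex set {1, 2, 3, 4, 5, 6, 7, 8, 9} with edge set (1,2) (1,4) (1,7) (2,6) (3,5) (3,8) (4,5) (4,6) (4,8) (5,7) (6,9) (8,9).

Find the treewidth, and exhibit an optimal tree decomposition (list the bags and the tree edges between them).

The largest bag has 4 vertices, giving width 3; this decomposition certifies tw(G) ≤ 3. For the lower bound: the 4 vertex sets {3,8,9}, {5}, {4}, {1,2,6,7} are disjoint, each induces a connected subgraph, and every pair is joined by at least one edge of G. Contracting each set to a single vertex therefore yields K_{4} as a minor, and since treewidth is minor-monotone, tw(G) ≥ tw(K_{4}) = 3. Hence tw(G) = 3 exactly.

Treewidth 3.
Bags: B1 = {3, 5, 8, 9}  B2 = {4, 5, 8, 9}  B3 = {4, 5, 6, 9}  B4 = {4, 5, 6, 7}  B5 = {1, 4, 6, 7}  B6 = {1, 2, 6, 7}
Tree: B1–B2, B2–B3, B3–B4, B4–B5, B5–B6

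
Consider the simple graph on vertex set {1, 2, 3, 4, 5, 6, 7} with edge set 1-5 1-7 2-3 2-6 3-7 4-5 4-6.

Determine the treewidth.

A width-2 tree decomposition is:
Bags: B1 = {4, 5, 6}  B2 = {2, 5, 6}  B3 = {2, 3, 5}  B4 = {3, 5, 7}  B5 = {1, 5, 7}
Tree: B1–B2, B2–B3, B3–B4, B4–B5
Every bag has size at most 3, so the width is 3 − 1 = 2 and tw(G) ≤ 2. For the lower bound, G contains the cycle 5–4–6–2–3–7–1–5, so G is not a forest; only forests have treewidth ≤ 1, hence tw(G) ≥ 2. The upper and lower bounds meet at 2, so that is the treewidth.

2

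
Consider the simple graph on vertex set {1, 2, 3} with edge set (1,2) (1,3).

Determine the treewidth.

1

A width-1 tree decomposition is:
Bags: B1 = {1, 3}  B2 = {1, 2}
Tree: B1–B2
The largest bag has 2 vertices, giving width 1; this decomposition certifies tw(G) ≤ 1. Any graph with an edge has treewidth ≥ 1, and G has the edge 3–1. Combining the bounds, tw(G) = 1.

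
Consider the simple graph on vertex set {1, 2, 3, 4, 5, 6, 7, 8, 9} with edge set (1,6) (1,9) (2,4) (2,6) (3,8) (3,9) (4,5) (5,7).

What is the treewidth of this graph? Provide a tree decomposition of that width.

Treewidth 1.
One optimal decomposition is:
Bags: B1 = {5, 7}  B2 = {4, 5}  B3 = {2, 4}  B4 = {2, 6}  B5 = {1, 6}  B6 = {1, 9}  B7 = {3, 9}  B8 = {3, 8}
Tree: B1–B2, B2–B3, B3–B4, B4–B5, B5–B6, B6–B7, B7–B8

Each bag holds 2 vertices, so the decomposition has width 1, which upper-bounds the treewidth. Since G has at least one edge (e.g. 7–5), it is not an edgeless graph, so tw(G) ≥ 1. The upper and lower bounds meet at 1, so that is the treewidth.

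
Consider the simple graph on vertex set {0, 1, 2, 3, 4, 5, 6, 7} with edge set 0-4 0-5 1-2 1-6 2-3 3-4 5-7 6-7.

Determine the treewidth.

2

A width-2 tree decomposition is:
Bags: B1 = {1, 2, 3}  B2 = {1, 3, 6}  B3 = {3, 6, 7}  B4 = {3, 5, 7}  B5 = {0, 3, 5}  B6 = {0, 3, 4}
Tree: B1–B2, B2–B3, B3–B4, B4–B5, B5–B6
Each bag holds 3 vertices, so the decomposition has width 2, which upper-bounds the treewidth. For the lower bound, G contains the cycle 3–2–1–6–7–5–0–4–3, so G is not a forest; only forests have treewidth ≤ 1, hence tw(G) ≥ 2. Combining the bounds, tw(G) = 2.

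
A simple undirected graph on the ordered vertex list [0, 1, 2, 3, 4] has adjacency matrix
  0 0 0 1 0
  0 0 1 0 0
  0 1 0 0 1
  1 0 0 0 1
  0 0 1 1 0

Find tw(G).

1

A width-1 tree decomposition is:
Bags: B1 = {0, 3}  B2 = {3, 4}  B3 = {2, 4}  B4 = {1, 2}
Tree: B1–B2, B2–B3, B3–B4
Each bag holds 2 vertices, so the decomposition has width 1, which upper-bounds the treewidth. G has an edge, so its treewidth is at least 1. The upper and lower bounds meet at 1, so that is the treewidth.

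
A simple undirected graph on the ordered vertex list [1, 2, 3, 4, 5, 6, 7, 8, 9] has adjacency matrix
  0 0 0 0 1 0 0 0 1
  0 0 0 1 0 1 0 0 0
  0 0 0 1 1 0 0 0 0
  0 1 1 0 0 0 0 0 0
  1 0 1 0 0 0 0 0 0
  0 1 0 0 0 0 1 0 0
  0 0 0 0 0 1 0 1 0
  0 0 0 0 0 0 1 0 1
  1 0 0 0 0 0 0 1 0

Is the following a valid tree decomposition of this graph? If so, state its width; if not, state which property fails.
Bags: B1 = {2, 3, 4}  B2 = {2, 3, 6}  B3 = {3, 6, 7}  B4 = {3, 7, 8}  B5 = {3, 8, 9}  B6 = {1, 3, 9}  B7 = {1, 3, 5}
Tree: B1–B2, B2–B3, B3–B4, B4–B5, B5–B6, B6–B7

Yes; width 2.

Every vertex of G appears in some bag (union = {1, 2, 3, 4, 5, 6, 7, 8, 9}); every edge is covered by a bag; and for each vertex v the set of bags containing v is connected in the bag tree. The decomposition is therefore valid. The largest bag has 3 vertices, so the width is 2.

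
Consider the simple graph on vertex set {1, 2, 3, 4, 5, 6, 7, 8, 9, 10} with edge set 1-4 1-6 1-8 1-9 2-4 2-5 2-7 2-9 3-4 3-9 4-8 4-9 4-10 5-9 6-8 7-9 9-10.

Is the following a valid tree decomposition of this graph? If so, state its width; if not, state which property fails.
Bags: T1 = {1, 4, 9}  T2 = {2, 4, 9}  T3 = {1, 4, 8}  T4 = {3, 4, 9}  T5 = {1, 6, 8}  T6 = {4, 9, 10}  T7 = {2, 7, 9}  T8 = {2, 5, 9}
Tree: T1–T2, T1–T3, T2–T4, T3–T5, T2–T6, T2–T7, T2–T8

Yes; width 2.

Vertex coverage: the bags together contain {1, 2, 3, 4, 5, 6, 7, 8, 9, 10}, the full vertex set. Edge coverage: each edge of G has both endpoints in at least one bag. Running intersection: for every vertex, the bags containing it form a connected subtree. All three properties hold, so this is a valid tree decomposition of width max|bag| − 1 = 2, and hence tw(G) ≤ 2.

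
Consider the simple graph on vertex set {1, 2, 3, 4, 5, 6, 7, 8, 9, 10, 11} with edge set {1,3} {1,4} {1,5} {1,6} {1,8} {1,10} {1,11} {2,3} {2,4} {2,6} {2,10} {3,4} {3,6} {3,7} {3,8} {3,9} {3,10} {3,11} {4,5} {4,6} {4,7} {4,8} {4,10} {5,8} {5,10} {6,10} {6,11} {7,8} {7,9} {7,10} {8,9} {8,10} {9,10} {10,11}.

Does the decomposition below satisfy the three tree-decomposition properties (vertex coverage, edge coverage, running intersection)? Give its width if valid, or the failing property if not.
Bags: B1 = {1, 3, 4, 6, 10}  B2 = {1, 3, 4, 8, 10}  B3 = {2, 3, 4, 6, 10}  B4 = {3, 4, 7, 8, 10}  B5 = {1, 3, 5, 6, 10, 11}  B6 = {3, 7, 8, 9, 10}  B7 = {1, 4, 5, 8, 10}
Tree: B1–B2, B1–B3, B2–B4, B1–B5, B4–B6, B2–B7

A tree decomposition must satisfy three properties: every vertex lies in some bag; for every edge, both endpoints lie together in some bag; and for every vertex, the bags containing it form a connected subtree. Here bags containing vertex 5 are not connected in the tree, so the decomposition is invalid.

No — bags containing vertex 5 are not connected in the tree.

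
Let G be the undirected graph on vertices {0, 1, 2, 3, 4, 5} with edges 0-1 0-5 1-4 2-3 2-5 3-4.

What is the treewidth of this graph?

2

A width-2 tree decomposition is:
Bags: B1 = {0, 1, 5}  B2 = {1, 2, 5}  B3 = {1, 2, 3}  B4 = {1, 3, 4}
Tree: B1–B2, B2–B3, B3–B4
Each bag holds 3 vertices, so the decomposition has width 2, which upper-bounds the treewidth. Since 1–0–5–2–3–4–1 is a cycle in G, G is not acyclic. Forests are exactly the graphs of treewidth ≤ 1, so tw(G) ≥ 2. Therefore the treewidth is 2.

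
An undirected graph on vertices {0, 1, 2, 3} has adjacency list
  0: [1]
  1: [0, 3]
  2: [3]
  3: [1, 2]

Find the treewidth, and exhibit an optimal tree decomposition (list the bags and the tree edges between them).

Treewidth 1.
One optimal decomposition is:
Bags: B1 = {2, 3}  B2 = {1, 3}  B3 = {0, 1}
Tree: B1–B2, B2–B3

Each bag holds 2 vertices, so the decomposition has width 1, which upper-bounds the treewidth. Since G has at least one edge (e.g. 2–3), it is not an edgeless graph, so tw(G) ≥ 1. Therefore the treewidth is 1.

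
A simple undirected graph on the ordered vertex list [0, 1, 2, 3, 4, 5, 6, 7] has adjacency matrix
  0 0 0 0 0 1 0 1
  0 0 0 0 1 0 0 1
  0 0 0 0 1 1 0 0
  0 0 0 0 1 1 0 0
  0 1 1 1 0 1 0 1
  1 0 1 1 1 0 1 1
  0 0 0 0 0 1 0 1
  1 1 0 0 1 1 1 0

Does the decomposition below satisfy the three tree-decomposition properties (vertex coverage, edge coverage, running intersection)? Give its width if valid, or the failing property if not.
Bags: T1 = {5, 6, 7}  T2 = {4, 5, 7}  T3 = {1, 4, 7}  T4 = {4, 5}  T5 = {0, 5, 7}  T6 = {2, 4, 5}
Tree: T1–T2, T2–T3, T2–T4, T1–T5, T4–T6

A tree decomposition must satisfy three properties: every vertex lies in some bag; for every edge, both endpoints lie together in some bag; and for every vertex, the bags containing it form a connected subtree. Here vertex 3 appears in no bag, so the decomposition is invalid.

No — vertex 3 appears in no bag.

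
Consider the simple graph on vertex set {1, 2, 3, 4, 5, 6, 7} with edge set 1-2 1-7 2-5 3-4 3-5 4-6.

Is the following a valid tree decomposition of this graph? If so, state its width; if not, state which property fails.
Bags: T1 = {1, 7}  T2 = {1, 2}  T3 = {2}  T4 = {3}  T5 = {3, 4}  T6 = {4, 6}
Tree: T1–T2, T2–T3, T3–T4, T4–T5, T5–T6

A tree decomposition must satisfy three properties: every vertex lies in some bag; for every edge, both endpoints lie together in some bag; and for every vertex, the bags containing it form a connected subtree. Here vertex 5 appears in no bag, so the decomposition is invalid.

No — vertex 5 appears in no bag.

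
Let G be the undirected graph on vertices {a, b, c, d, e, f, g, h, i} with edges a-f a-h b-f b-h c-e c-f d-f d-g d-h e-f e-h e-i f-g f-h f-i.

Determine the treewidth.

A width-2 tree decomposition is:
Bags: B1 = {c, e, f}  B2 = {e, f, h}  B3 = {e, f, i}  B4 = {d, f, h}  B5 = {b, f, h}  B6 = {a, f, h}  B7 = {d, f, g}
Tree: B1–B2, B2–B3, B2–B4, B4–B5, B2–B6, B4–B7
The largest bag has 3 vertices, giving width 2; this decomposition certifies tw(G) ≤ 2. On the other hand G contains the 3-clique {d, f, g}. A clique must lie in a single bag of any decomposition, so no decomposition can have width below 2. The upper and lower bounds meet at 2, so that is the treewidth.

2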